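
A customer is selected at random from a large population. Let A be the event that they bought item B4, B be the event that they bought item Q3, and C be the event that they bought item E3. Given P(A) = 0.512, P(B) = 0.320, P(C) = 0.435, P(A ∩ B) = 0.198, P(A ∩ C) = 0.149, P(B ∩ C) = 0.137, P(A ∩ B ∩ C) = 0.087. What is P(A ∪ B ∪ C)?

0.870

P(A ∪ B ∪ C) = 0.512 + 0.320 + 0.435 − 0.198 − 0.149 − 0.137 + 0.087 = 0.870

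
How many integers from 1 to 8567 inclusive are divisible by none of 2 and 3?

2856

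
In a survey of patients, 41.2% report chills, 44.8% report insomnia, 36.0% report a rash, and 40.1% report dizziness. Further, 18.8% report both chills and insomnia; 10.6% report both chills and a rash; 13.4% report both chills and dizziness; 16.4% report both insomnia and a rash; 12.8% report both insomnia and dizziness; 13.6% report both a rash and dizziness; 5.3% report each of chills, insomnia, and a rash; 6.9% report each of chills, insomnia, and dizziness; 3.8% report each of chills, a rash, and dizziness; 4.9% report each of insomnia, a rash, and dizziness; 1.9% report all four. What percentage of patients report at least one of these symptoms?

95.5%

P(at least one) = 41.2 + 44.8 + 36.0 + 40.1 − 18.8 − 10.6 − 13.4 − 16.4 − 12.8 − 13.6 + 5.3 + 6.9 + 3.8 + 4.9 − 1.9 = 95.5%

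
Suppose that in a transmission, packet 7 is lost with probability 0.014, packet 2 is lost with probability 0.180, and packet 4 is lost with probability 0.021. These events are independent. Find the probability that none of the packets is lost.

Independence gives P(none) = ∏(1 − pᵢ).
P(none) = (1 − 0.014) × (1 − 0.180) × (1 − 0.021) = 0.986 × 0.820 × 0.979 = 0.79154108

0.79154108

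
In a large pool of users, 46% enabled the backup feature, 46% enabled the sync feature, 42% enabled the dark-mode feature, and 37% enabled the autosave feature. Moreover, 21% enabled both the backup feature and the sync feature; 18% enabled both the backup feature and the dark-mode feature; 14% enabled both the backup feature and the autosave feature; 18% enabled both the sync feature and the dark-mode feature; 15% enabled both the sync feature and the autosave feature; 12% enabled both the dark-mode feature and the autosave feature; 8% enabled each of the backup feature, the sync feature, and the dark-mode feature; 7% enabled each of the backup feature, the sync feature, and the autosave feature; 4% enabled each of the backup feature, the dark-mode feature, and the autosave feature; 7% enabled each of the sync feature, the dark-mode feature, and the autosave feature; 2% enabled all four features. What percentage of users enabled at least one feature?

97%

By inclusion–exclusion:
P(union) = 46 + 46 + 42 + 37 − 21 − 18 − 14 − 18 − 15 − 12 + 8 + 7 + 4 + 7 − 2 = 97%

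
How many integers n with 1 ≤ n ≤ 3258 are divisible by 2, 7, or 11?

1989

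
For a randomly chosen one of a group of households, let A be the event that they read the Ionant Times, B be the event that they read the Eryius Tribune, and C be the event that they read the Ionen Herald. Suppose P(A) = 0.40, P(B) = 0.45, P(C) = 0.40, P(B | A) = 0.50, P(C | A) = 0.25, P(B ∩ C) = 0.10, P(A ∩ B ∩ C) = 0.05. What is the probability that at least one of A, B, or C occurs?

P(A ∩ B) = P(A)·P(B|A) = 0.40 × 0.50 = 0.20
P(A ∩ C) = P(A)·P(C|A) = 0.40 × 0.25 = 0.10
Inclusion–exclusion gives
P(A ∪ B ∪ C) = 0.40 + 0.45 + 0.40 − 0.20 − 0.10 − 0.10 + 0.05 = 0.90

0.90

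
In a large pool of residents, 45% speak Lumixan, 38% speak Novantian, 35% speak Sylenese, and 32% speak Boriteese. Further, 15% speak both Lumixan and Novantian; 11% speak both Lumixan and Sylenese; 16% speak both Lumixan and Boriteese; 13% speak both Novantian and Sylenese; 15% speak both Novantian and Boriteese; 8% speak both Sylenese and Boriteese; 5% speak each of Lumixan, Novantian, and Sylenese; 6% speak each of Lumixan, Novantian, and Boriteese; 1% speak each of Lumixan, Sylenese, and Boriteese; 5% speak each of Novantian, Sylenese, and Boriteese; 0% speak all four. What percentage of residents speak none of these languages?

11%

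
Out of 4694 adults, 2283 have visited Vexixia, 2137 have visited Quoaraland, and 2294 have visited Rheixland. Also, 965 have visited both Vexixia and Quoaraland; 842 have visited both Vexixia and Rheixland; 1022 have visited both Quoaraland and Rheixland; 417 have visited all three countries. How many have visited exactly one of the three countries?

2307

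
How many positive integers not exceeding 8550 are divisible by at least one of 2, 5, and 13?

Using inclusion–exclusion:
4275 + 1710 + 657 − 855 − 328 − 131 + 65 = 5393

5393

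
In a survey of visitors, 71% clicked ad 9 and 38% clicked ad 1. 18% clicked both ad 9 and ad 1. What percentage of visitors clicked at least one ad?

Using inclusion–exclusion:
P(at least one) = 71 + 38 − 18 = 91%

91%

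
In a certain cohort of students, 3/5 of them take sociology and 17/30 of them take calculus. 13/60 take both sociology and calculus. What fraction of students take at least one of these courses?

19/20

P(at least one) = 3/5 + 17/30 − 13/60 = 19/20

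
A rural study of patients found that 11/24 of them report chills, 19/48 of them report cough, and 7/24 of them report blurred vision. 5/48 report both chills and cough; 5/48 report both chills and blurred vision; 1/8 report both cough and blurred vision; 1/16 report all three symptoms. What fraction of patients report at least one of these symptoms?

7/8

Using inclusion–exclusion:
P(≥1) = 11/24 + 19/48 + 7/24 − 5/48 − 5/48 − 1/8 + 1/16 = 7/8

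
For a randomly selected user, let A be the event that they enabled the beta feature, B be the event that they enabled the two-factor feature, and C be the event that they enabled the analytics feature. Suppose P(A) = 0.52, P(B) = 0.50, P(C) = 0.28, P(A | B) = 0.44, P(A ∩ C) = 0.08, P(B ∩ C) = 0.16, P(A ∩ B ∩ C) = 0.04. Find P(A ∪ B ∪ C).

P(A ∩ B) = P(B)·P(A|B) = 0.50 × 0.44 = 0.22
P(A ∪ B ∪ C) = 0.52 + 0.50 + 0.28 − 0.22 − 0.08 − 0.16 + 0.04 = 0.88

0.88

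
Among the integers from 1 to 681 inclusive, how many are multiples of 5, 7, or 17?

Inclusion–exclusion gives
⌊681/5⌋ + ⌊681/7⌋ + ⌊681/17⌋ − ⌊681/35⌋ − ⌊681/85⌋ − ⌊681/119⌋ + ⌊681/595⌋ = 136 + 97 + 40 − 19 − 8 − 5 + 1 = 242

242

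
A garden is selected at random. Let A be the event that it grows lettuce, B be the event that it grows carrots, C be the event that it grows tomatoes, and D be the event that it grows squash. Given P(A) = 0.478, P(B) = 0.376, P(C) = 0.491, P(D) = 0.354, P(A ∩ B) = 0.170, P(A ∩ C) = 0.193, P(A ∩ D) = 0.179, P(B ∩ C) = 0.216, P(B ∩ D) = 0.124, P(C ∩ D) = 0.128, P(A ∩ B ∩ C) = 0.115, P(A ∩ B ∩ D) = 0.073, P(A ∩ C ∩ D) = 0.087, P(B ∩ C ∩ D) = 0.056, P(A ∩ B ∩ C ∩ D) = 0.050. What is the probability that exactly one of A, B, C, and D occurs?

P(exactly one) = 0.478 + 0.376 + 0.491 + 0.354 − 2·0.170 − 2·0.193 − 2·0.179 − 2·0.216 − 2·0.124 − 2·0.128 + 3·0.115 + 3·0.073 + 3·0.087 + 3·0.056 − 4·0.050 = 0.472

0.472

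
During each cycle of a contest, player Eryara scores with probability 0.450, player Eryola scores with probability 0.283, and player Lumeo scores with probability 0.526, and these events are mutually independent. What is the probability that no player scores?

Independence gives P(none) = ∏(1 − pᵢ).
P(none) = (1 − 0.450) × (1 − 0.283) × (1 − 0.526) = 0.550 × 0.717 × 0.474 = 0.1869219

0.1869219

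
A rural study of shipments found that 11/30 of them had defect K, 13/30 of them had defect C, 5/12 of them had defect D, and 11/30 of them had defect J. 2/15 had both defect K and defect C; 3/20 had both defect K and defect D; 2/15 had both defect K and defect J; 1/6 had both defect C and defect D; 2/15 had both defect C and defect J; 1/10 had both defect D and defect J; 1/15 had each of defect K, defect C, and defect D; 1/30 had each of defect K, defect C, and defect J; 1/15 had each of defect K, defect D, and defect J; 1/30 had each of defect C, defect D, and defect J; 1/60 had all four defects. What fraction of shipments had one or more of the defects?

19/20

P(at least one) = 11/30 + 13/30 + 5/12 + 11/30 − 2/15 − 3/20 − 2/15 − 1/6 − 2/15 − 1/10 + 1/15 + 1/30 + 1/15 + 1/30 − 1/60 = 19/20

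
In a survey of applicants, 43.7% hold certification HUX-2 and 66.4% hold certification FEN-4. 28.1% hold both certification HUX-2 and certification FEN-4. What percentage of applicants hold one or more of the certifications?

P(≥1) = 43.7 + 66.4 − 28.1 = 82.0%

82.0%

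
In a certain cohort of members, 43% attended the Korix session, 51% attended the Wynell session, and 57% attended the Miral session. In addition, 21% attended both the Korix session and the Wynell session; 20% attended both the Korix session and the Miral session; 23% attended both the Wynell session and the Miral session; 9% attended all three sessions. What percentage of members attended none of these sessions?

P(at least one) = 43 + 51 + 57 − 21 − 20 − 23 + 9 = 96%
P(none) = 100% − 96% = 4%

4%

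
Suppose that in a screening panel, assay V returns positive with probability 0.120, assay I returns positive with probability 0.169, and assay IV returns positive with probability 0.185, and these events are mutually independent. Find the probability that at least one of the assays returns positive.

0.4040068

Since the events are independent, P(none) is the product of the individual non-occurrence probabilities.
P(none) = (1 − 0.120) × (1 − 0.169) × (1 − 0.185) = 0.880 × 0.831 × 0.815 = 0.5959932
P(at least one) = 1 − 0.5959932 = 0.4040068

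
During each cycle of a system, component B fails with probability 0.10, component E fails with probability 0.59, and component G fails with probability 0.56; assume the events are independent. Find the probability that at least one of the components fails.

P(none) = (1 − 0.10) × (1 − 0.59) × (1 − 0.56) = 0.90 × 0.41 × 0.44 = 0.16236
P(at least one) = 1 − 0.16236 = 0.83764

0.83764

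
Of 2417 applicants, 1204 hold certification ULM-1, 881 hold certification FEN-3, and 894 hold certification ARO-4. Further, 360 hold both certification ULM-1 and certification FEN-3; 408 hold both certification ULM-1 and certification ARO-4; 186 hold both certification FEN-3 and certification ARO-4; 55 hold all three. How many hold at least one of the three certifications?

2080

By inclusion–exclusion:
N(≥1) = 1204 + 881 + 894 − 360 − 408 − 186 + 55 = 2080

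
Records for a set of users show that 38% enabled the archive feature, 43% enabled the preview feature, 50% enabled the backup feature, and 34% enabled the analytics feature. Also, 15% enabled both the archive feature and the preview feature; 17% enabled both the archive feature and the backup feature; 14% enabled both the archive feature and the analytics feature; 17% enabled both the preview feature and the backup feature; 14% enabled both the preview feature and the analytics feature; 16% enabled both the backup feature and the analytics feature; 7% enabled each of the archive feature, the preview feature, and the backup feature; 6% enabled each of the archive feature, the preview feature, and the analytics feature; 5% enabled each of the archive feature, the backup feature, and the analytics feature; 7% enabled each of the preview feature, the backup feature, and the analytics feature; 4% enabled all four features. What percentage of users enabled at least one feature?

93%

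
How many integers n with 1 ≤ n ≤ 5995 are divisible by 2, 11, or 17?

By inclusion–exclusion:
2997 + 545 + 352 − 272 − 176 − 32 + 16 = 3430

3430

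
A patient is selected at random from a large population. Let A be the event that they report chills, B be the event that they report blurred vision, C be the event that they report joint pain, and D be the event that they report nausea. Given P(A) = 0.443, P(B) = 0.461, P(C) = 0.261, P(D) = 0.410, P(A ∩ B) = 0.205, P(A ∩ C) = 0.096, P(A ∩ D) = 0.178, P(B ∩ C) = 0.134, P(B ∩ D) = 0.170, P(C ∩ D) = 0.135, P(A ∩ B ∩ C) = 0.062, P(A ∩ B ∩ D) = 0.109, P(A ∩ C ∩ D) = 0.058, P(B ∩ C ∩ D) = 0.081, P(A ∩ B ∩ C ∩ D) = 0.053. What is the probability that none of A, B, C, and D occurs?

P(A ∪ B ∪ C ∪ D) = 0.443 + 0.461 + 0.261 + 0.410 − 0.205 − 0.096 − 0.178 − 0.134 − 0.170 − 0.135 + 0.062 + 0.109 + 0.058 + 0.081 − 0.053 = 0.914
P(none) = 1 − 0.914 = 0.086

0.086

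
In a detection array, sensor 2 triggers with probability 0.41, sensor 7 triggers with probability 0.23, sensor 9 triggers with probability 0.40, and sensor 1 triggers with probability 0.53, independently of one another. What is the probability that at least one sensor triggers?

0.8718874

Since the events are independent, P(none) is the product of the individual non-occurrence probabilities.
P(none) = (1 − 0.41) × (1 − 0.23) × (1 − 0.40) × (1 − 0.53) = 0.59 × 0.77 × 0.60 × 0.47 = 0.1281126
P(at least one) = 1 − 0.1281126 = 0.8718874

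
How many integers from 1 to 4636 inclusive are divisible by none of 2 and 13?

Inclusion–exclusion gives
floor(4636/2) + floor(4636/13) − floor(4636/26) = 2318 + 356 − 178 = 2496
4636 − 2496 = 2140

2140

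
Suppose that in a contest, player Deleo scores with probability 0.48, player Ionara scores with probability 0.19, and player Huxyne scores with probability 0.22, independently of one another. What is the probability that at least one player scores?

Since the events are independent, P(none) is the product of the individual non-occurrence probabilities.
P(none) = (1 − 0.48) × (1 − 0.19) × (1 − 0.22) = 0.52 × 0.81 × 0.78 = 0.328536
P(at least one) = 1 − 0.328536 = 0.671464

0.671464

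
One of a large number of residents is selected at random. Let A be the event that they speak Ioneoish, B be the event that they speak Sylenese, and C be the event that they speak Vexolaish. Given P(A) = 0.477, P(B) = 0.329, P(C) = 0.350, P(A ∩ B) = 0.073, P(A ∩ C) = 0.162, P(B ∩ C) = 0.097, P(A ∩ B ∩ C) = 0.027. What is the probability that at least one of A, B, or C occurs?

0.851

P(A ∪ B ∪ C) = 0.477 + 0.329 + 0.350 − 0.073 − 0.162 − 0.097 + 0.027 = 0.851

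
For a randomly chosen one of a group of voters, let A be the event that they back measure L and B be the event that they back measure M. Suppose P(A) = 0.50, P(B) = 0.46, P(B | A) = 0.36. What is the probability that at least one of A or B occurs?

0.78

P(A ∩ B) = P(A)·P(B|A) = 0.50 × 0.36 = 0.18
By inclusion–exclusion:
P(A ∪ B) = 0.50 + 0.46 − 0.18 = 0.78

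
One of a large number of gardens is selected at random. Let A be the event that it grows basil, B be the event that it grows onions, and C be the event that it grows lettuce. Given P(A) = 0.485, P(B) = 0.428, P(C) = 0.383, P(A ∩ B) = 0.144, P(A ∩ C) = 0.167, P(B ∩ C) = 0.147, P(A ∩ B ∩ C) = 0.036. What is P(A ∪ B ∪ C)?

Inclusion–exclusion gives
P(A ∪ B ∪ C) = 0.485 + 0.428 + 0.383 − 0.144 − 0.167 − 0.147 + 0.036 = 0.874

0.874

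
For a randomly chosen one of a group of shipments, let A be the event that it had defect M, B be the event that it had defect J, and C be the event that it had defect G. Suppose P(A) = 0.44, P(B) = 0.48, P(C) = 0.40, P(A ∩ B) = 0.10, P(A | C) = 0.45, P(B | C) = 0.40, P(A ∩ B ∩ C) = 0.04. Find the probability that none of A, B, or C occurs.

P(A ∩ C) = P(C)·P(A|C) = 0.40 × 0.45 = 0.18
P(B ∩ C) = P(C)·P(B|C) = 0.40 × 0.40 = 0.16
Inclusion–exclusion gives
P(A ∪ B ∪ C) = 0.44 + 0.48 + 0.40 − 0.10 − 0.18 − 0.16 + 0.04 = 0.92
P(none) = 1 − 0.92 = 0.08

0.08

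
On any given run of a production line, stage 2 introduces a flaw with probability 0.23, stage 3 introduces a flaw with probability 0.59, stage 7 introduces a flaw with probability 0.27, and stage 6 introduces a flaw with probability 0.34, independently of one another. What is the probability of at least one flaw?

P(none) = (1 − 0.23) × (1 − 0.59) × (1 − 0.27) × (1 − 0.34) = 0.77 × 0.41 × 0.73 × 0.66 = 0.15210426
P(at least one) = 1 − 0.15210426 = 0.84789574

0.84789574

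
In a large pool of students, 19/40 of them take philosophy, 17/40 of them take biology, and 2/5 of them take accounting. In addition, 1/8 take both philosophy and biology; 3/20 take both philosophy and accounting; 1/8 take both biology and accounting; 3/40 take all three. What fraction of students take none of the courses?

1/40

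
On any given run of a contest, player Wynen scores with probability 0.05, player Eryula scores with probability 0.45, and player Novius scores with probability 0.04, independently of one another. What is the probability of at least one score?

0.4984

P(none) = (1 − 0.05) × (1 − 0.45) × (1 − 0.04) = 0.95 × 0.55 × 0.96 = 0.5016
P(at least one) = 1 − 0.5016 = 0.4984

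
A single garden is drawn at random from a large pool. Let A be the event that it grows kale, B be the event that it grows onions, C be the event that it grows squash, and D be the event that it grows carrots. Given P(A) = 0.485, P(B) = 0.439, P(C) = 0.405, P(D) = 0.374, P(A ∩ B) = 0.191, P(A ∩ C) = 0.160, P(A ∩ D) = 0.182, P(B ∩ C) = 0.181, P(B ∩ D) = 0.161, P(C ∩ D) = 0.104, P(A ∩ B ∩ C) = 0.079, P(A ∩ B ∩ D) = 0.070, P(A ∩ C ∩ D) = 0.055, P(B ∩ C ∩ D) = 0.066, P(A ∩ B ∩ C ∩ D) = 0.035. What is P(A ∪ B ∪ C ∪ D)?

Inclusion–exclusion gives
P(A ∪ B ∪ C ∪ D) = 0.485 + 0.439 + 0.405 + 0.374 − 0.191 − 0.160 − 0.182 − 0.181 − 0.161 − 0.104 + 0.079 + 0.070 + 0.055 + 0.066 − 0.035 = 0.959

0.959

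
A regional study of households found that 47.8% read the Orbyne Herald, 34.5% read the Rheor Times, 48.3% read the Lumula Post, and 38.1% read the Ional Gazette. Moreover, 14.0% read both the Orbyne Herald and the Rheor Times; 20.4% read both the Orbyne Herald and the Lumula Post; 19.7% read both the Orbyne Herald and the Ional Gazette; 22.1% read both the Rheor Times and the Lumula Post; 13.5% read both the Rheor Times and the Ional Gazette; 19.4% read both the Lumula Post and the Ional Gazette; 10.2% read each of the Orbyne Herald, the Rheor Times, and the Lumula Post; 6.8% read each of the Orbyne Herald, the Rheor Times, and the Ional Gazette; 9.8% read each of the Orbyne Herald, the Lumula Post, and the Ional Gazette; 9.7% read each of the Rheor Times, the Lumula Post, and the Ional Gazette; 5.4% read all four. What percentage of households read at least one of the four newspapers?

Using inclusion–exclusion:
P(union) = 47.8 + 34.5 + 48.3 + 38.1 − 14.0 − 20.4 − 19.7 − 22.1 − 13.5 − 19.4 + 10.2 + 6.8 + 9.8 + 9.7 − 5.4 = 90.7%

90.7%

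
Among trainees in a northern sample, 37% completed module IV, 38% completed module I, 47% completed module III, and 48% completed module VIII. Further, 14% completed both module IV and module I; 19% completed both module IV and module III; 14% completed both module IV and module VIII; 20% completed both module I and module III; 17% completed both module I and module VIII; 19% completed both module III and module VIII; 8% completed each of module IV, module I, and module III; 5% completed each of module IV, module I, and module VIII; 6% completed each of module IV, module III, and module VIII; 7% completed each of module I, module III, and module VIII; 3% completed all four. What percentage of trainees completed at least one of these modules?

90%

P(union) = 37 + 38 + 47 + 48 − 14 − 19 − 14 − 20 − 17 − 19 + 8 + 5 + 6 + 7 − 3 = 90%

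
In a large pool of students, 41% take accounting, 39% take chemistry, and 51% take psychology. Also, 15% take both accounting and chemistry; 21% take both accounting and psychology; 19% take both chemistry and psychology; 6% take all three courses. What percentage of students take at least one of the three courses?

82%

By inclusion-exclusion,
P(at least one) = 41 + 39 + 51 − 15 − 21 − 19 + 6 = 82%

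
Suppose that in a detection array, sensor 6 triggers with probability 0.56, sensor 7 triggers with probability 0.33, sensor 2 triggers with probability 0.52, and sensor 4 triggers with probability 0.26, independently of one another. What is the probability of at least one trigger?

0.89528704

P(none) = (1 − 0.56) × (1 − 0.33) × (1 − 0.52) × (1 − 0.26) = 0.44 × 0.67 × 0.48 × 0.74 = 0.10471296
P(at least one) = 1 − 0.10471296 = 0.89528704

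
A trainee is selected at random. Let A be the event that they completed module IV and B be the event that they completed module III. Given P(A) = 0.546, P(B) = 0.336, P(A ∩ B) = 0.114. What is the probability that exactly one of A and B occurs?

By inclusion–exclusion (exactly-one form):
P(exactly one) = 0.546 + 0.336 − 2·0.114 = 0.654

0.654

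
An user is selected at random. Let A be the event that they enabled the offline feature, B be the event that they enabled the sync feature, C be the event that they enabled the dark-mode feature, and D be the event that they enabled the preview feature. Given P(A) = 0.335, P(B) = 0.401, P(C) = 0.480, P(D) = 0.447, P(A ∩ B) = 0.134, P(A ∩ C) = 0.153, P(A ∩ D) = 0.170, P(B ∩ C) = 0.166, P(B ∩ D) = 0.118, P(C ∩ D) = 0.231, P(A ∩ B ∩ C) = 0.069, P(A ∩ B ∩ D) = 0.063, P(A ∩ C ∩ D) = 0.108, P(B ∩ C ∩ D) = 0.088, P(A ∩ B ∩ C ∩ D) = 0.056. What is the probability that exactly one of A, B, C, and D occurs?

0.479

P(exactly one) = 0.335 + 0.401 + 0.480 + 0.447 − 2·0.134 − 2·0.153 − 2·0.170 − 2·0.166 − 2·0.118 − 2·0.231 + 3·0.069 + 3·0.063 + 3·0.108 + 3·0.088 − 4·0.056 = 0.479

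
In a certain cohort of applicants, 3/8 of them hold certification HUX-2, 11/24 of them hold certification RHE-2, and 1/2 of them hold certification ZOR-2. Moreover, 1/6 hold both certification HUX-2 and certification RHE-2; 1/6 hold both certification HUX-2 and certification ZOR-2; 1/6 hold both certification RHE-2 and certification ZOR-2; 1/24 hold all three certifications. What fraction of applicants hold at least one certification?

By inclusion–exclusion:
P(≥1) = 3/8 + 11/24 + 1/2 − 1/6 − 1/6 − 1/6 + 1/24 = 7/8

7/8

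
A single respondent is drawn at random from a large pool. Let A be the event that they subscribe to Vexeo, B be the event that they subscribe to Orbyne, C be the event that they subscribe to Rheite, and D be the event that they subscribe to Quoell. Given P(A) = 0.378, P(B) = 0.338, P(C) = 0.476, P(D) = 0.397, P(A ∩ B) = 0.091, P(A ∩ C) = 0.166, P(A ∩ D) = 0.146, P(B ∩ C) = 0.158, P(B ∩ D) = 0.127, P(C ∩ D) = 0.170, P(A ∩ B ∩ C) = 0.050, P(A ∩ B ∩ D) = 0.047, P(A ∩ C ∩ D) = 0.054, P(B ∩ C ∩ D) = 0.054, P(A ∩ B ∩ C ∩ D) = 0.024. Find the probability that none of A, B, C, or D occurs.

P(A ∪ B ∪ C ∪ D) = 0.378 + 0.338 + 0.476 + 0.397 − 0.091 − 0.166 − 0.146 − 0.158 − 0.127 − 0.170 + 0.050 + 0.047 + 0.054 + 0.054 − 0.024 = 0.912
P(none) = 1 − 0.912 = 0.088

0.088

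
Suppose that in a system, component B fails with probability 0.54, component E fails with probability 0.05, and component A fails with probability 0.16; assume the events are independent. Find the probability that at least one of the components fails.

Since the events are independent, P(none) is the product of the individual non-occurrence probabilities.
P(none) = (1 − 0.54) × (1 − 0.05) × (1 − 0.16) = 0.46 × 0.95 × 0.84 = 0.36708
P(at least one) = 1 − 0.36708 = 0.63292

0.63292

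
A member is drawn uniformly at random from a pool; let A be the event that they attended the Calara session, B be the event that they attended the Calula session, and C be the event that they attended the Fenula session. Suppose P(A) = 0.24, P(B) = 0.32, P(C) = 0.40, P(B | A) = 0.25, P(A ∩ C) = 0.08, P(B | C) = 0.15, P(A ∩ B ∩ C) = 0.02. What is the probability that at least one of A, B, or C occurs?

P(A ∩ B) = P(A)·P(B|A) = 0.24 × 0.25 = 0.06
P(B ∩ C) = P(C)·P(B|C) = 0.40 × 0.15 = 0.06
Inclusion–exclusion gives
P(A ∪ B ∪ C) = 0.24 + 0.32 + 0.40 − 0.06 − 0.08 − 0.06 + 0.02 = 0.78

0.78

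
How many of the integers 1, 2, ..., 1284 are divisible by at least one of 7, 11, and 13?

Using inclusion–exclusion:
183 + 116 + 98 − 16 − 14 − 8 + 1 = 360

360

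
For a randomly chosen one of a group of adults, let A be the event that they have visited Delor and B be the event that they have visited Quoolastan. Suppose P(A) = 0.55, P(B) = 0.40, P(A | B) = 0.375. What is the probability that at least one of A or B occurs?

0.80

P(A ∩ B) = P(B)·P(A|B) = 0.40 × 0.375 = 0.15
P(A ∪ B) = 0.55 + 0.40 − 0.15 = 0.80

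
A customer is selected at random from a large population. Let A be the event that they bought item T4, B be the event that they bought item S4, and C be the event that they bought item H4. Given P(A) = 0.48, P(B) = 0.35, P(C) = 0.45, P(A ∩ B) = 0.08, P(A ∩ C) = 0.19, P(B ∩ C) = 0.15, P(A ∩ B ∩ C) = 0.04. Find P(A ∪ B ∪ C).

P(A ∪ B ∪ C) = 0.48 + 0.35 + 0.45 − 0.08 − 0.19 − 0.15 + 0.04 = 0.90

0.90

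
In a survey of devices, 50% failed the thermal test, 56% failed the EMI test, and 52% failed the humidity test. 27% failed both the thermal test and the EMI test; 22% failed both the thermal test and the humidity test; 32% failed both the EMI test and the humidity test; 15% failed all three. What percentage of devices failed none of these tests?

P(≥1) = 50 + 56 + 52 − 27 − 22 − 32 + 15 = 92%
P(none) = 100% − 92% = 8%

8%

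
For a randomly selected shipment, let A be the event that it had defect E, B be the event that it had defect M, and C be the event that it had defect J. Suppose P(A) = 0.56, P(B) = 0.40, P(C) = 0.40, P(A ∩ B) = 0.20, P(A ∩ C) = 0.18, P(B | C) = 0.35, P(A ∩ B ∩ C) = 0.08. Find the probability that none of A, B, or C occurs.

P(B ∩ C) = P(C)·P(B|C) = 0.40 × 0.35 = 0.14
P(A ∪ B ∪ C) = 0.56 + 0.40 + 0.40 − 0.20 − 0.18 − 0.14 + 0.08 = 0.92
P(none) = 1 − 0.92 = 0.08

0.08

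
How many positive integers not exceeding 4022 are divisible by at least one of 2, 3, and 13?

2784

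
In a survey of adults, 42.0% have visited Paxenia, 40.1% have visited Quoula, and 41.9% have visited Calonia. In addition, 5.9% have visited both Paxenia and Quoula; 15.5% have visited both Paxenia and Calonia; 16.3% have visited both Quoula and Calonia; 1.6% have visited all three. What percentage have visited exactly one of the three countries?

53.4%

P(exactly one) = 42.0 + 40.1 + 41.9 − 2·5.9 − 2·15.5 − 2·16.3 + 3·1.6 = 53.4%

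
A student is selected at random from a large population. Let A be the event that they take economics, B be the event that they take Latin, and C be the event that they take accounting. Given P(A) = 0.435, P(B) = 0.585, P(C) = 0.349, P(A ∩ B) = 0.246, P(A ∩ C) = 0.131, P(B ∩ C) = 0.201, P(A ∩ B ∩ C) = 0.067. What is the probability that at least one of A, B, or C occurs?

Using inclusion–exclusion:
P(A ∪ B ∪ C) = 0.435 + 0.585 + 0.349 − 0.246 − 0.131 − 0.201 + 0.067 = 0.858

0.858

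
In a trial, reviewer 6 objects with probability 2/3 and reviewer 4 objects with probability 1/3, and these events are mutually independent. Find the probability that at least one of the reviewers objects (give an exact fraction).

Independence gives P(none) = ∏(1 − pᵢ).
P(none) = (1 − 2/3) × (1 − 1/3) = 1/3 × 2/3 = 2/9
P(at least one) = 1 − 2/9 = 7/9

7/9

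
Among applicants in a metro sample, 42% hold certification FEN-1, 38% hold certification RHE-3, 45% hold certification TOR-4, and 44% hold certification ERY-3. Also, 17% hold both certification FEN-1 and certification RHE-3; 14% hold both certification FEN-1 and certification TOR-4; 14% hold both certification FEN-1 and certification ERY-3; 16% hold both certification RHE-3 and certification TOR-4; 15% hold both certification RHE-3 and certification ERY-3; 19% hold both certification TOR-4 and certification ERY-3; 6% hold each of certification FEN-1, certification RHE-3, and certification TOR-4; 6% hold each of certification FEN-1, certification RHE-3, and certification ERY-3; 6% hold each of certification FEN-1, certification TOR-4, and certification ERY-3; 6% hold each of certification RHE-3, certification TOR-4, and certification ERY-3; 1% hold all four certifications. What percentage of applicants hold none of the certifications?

P(≥1) = 42 + 38 + 45 + 44 − 17 − 14 − 14 − 16 − 15 − 19 + 6 + 6 + 6 + 6 − 1 = 97%
P(none) = 100% − 97% = 3%

3%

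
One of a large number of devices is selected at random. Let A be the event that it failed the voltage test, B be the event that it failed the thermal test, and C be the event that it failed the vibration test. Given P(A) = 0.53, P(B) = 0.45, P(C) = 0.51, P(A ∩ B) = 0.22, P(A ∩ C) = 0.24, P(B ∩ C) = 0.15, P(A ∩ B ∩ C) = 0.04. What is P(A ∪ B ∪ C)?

0.92

P(A ∪ B ∪ C) = 0.53 + 0.45 + 0.51 − 0.22 − 0.24 − 0.15 + 0.04 = 0.92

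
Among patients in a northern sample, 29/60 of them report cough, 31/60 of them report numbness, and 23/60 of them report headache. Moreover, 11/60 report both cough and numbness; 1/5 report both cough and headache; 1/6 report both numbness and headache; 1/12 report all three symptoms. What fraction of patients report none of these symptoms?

Inclusion–exclusion gives
P(union) = 29/60 + 31/60 + 23/60 − 11/60 − 1/5 − 1/6 + 1/12 = 11/12
P(none) = 1 − 11/12 = 1/12

1/12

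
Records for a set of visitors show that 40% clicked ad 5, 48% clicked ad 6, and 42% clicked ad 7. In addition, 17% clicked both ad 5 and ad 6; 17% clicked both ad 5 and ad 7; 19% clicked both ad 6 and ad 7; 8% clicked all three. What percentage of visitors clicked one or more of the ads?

85%

P(union) = 40 + 48 + 42 − 17 − 17 − 19 + 8 = 85%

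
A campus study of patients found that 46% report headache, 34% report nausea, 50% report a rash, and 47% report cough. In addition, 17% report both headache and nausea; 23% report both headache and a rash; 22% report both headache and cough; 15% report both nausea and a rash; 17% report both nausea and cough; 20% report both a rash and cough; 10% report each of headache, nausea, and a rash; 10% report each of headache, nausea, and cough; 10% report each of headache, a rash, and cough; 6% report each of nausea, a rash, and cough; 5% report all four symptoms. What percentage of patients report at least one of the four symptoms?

94%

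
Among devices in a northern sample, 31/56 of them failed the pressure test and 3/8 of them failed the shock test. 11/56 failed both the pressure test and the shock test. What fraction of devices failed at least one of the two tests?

P(≥1) = 31/56 + 3/8 − 11/56 = 41/56

41/56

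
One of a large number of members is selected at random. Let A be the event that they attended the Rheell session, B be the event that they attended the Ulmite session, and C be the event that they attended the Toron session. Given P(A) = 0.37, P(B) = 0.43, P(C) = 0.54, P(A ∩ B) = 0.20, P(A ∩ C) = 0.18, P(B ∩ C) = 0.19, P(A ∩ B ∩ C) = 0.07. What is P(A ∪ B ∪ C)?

0.84

Using inclusion–exclusion:
P(A ∪ B ∪ C) = 0.37 + 0.43 + 0.54 − 0.20 − 0.18 − 0.19 + 0.07 = 0.84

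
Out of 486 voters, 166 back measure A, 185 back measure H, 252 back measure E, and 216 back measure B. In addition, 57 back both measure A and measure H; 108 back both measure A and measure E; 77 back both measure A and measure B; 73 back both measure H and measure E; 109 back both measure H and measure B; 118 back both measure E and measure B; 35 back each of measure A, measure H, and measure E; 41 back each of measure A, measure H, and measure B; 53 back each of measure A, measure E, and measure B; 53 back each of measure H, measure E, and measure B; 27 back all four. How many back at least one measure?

N(≥1) = 166 + 185 + 252 + 216 − 57 − 108 − 77 − 73 − 109 − 118 + 35 + 41 + 53 + 53 − 27 = 432

432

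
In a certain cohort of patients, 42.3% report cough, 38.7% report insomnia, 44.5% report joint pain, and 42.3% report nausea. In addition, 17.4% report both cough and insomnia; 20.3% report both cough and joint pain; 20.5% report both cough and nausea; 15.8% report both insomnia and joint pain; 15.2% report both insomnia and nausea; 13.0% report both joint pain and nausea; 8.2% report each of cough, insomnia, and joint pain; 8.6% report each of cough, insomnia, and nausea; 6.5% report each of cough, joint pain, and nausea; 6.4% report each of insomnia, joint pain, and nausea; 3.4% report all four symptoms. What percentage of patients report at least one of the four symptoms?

Inclusion–exclusion gives
P(≥1) = 42.3 + 38.7 + 44.5 + 42.3 − 17.4 − 20.3 − 20.5 − 15.8 − 15.2 − 13.0 + 8.2 + 8.6 + 6.5 + 6.4 − 3.4 = 91.9%

91.9%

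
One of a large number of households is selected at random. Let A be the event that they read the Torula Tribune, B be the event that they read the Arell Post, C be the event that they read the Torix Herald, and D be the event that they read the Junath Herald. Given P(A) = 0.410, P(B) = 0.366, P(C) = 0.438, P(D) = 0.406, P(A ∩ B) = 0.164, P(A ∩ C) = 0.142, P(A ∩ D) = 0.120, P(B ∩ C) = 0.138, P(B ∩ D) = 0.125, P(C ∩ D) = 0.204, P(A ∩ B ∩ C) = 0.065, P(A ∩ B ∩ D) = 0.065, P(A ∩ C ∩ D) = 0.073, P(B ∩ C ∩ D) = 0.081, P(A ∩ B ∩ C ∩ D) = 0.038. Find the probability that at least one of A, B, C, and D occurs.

0.973

P(A ∪ B ∪ C ∪ D) = 0.410 + 0.366 + 0.438 + 0.406 − 0.164 − 0.142 − 0.120 − 0.138 − 0.125 − 0.204 + 0.065 + 0.065 + 0.073 + 0.081 − 0.038 = 0.973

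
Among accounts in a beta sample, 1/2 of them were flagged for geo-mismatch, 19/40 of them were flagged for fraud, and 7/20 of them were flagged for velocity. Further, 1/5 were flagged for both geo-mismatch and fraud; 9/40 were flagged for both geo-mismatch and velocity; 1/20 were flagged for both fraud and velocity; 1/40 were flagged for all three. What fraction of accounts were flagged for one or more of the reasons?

By inclusion–exclusion:
P(≥1) = 1/2 + 19/40 + 7/20 − 1/5 − 9/40 − 1/20 + 1/40 = 7/8

7/8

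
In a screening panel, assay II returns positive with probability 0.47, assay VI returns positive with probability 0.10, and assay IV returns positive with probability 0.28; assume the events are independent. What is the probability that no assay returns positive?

0.34344

P(none) = (1 − 0.47) × (1 − 0.10) × (1 − 0.28) = 0.53 × 0.90 × 0.72 = 0.34344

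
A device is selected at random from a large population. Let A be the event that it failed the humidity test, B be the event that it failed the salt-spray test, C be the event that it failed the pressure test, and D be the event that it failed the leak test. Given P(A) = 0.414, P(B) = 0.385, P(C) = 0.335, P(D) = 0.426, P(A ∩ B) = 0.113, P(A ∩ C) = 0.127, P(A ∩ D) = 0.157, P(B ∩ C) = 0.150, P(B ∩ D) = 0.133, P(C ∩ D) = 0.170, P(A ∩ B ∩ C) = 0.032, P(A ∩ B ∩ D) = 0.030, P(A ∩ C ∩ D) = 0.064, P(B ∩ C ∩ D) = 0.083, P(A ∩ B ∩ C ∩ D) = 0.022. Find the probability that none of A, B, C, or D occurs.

P(A ∪ B ∪ C ∪ D) = 0.414 + 0.385 + 0.335 + 0.426 − 0.113 − 0.127 − 0.157 − 0.150 − 0.133 − 0.170 + 0.032 + 0.030 + 0.064 + 0.083 − 0.022 = 0.897
P(none) = 1 − 0.897 = 0.103

0.103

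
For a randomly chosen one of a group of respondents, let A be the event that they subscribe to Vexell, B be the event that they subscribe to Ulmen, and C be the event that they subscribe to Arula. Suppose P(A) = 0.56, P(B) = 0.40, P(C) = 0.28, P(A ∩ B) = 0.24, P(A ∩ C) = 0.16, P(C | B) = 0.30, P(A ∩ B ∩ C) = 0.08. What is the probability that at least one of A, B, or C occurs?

P(B ∩ C) = P(B)·P(C|B) = 0.40 × 0.30 = 0.12
P(A ∪ B ∪ C) = 0.56 + 0.40 + 0.28 − 0.24 − 0.16 − 0.12 + 0.08 = 0.80

0.80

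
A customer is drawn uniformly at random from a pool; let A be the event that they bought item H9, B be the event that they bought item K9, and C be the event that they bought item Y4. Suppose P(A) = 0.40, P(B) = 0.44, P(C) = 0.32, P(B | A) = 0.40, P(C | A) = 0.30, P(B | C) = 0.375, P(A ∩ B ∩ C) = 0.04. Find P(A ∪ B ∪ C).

P(A ∩ B) = P(A)·P(B|A) = 0.40 × 0.40 = 0.16
P(A ∩ C) = P(A)·P(C|A) = 0.40 × 0.30 = 0.12
P(B ∩ C) = P(C)·P(B|C) = 0.32 × 0.375 = 0.12
P(A ∪ B ∪ C) = 0.40 + 0.44 + 0.32 − 0.16 − 0.12 − 0.12 + 0.04 = 0.80

0.80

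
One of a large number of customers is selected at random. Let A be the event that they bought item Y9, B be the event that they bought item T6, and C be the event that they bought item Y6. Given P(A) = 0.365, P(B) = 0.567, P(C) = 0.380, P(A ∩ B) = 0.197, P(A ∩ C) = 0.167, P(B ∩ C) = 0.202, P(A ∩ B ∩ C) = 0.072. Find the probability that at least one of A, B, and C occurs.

P(A ∪ B ∪ C) = 0.365 + 0.567 + 0.380 − 0.197 − 0.167 − 0.202 + 0.072 = 0.818

0.818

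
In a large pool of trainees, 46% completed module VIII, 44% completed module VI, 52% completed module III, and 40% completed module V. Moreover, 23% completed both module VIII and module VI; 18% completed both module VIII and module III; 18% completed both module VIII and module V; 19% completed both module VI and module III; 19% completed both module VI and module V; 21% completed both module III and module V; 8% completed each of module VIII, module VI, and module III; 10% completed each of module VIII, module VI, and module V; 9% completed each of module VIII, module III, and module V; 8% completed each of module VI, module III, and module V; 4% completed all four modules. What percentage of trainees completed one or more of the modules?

95%

Apply inclusion-exclusion:
P(≥1) = 46 + 44 + 52 + 40 − 23 − 18 − 18 − 19 − 19 − 21 + 8 + 10 + 9 + 8 − 4 = 95%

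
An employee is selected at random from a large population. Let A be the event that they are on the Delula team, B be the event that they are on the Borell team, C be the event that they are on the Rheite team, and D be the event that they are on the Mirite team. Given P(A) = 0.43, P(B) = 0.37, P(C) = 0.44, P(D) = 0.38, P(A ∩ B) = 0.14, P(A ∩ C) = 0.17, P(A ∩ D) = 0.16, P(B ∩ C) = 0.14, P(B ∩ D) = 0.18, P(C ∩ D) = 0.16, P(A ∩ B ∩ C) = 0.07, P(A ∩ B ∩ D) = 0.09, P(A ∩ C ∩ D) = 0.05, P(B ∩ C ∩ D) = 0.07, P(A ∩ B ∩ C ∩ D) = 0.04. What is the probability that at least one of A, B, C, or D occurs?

0.91

Using inclusion–exclusion:
P(A ∪ B ∪ C ∪ D) = 0.43 + 0.37 + 0.44 + 0.38 − 0.14 − 0.17 − 0.16 − 0.14 − 0.18 − 0.16 + 0.07 + 0.09 + 0.05 + 0.07 − 0.04 = 0.91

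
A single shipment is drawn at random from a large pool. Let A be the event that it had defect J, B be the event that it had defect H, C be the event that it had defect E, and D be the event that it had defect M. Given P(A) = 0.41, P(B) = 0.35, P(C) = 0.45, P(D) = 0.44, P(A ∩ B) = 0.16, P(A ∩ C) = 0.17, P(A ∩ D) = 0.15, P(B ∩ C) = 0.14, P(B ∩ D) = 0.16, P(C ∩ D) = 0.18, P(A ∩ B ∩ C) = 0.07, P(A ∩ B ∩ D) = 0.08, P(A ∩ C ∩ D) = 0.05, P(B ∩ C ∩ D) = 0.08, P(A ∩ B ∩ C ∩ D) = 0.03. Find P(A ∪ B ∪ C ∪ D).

0.94

Using inclusion–exclusion:
P(A ∪ B ∪ C ∪ D) = 0.41 + 0.35 + 0.45 + 0.44 − 0.16 − 0.17 − 0.15 − 0.14 − 0.16 − 0.18 + 0.07 + 0.08 + 0.05 + 0.08 − 0.03 = 0.94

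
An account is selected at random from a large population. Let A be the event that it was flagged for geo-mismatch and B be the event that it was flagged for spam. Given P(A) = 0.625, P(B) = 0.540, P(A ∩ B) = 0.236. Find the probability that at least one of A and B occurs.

0.929

By inclusion-exclusion,
P(A ∪ B) = 0.625 + 0.540 − 0.236 = 0.929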